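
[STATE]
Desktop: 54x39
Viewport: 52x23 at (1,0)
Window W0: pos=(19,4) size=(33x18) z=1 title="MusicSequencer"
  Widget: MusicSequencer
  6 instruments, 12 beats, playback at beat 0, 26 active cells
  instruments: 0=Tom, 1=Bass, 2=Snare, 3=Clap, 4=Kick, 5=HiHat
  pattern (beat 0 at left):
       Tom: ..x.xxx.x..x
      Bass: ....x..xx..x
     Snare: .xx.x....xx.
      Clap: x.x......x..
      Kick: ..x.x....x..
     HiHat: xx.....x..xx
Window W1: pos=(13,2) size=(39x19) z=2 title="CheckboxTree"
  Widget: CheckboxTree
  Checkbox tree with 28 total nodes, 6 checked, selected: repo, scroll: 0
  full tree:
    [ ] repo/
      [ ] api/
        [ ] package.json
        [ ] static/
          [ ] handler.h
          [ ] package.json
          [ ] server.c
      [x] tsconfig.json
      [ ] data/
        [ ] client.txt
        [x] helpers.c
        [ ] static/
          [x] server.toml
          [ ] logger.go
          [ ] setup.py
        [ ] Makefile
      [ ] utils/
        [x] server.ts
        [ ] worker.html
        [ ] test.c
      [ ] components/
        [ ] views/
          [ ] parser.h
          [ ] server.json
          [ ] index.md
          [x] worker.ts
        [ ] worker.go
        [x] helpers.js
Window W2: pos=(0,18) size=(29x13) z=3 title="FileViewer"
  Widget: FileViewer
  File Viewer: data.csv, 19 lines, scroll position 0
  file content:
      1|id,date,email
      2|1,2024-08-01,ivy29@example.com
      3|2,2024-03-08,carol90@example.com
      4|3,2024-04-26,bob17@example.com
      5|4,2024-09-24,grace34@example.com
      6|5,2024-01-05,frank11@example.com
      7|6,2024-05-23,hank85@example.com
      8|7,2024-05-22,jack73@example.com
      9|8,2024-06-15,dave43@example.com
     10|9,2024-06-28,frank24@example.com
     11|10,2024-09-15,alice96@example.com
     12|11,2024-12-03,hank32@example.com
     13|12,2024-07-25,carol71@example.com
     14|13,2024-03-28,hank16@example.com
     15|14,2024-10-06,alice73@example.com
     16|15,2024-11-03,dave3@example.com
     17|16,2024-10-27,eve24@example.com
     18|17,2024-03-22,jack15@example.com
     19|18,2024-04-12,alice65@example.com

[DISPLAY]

                                                    
                                                    
            ┏━━━━━━━━━━━━━━━━━━━━━━━━━━━━━━━━━━━━━┓ 
            ┃ CheckboxTree                        ┃ 
            ┠─────────────────────────────────────┨ 
            ┃>[-] repo/                           ┃ 
            ┃   [ ] api/                          ┃ 
            ┃     [ ] package.json                ┃ 
            ┃     [ ] static/                     ┃ 
            ┃       [ ] handler.h                 ┃ 
            ┃       [ ] package.json              ┃ 
            ┃       [ ] server.c                  ┃ 
            ┃   [x] tsconfig.json                 ┃ 
            ┃   [-] data/                         ┃ 
            ┃     [ ] client.txt                  ┃ 
            ┃     [x] helpers.c                   ┃ 
            ┃     [-] static/                     ┃ 
            ┃       [x] server.toml               ┃ 
━━━━━━━━━━━━━━━━━━━━━━━━━━━┓er.go                 ┃ 
 FileViewer                ┃p.py                  ┃ 
───────────────────────────┨━━━━━━━━━━━━━━━━━━━━━━┛ 
id,date,email             ▲┃━━━━━━━━━━━━━━━━━━━━━━┛ 
1,2024-08-01,ivy29@example█┃                        


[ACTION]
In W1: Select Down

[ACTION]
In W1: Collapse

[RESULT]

                                                    
                                                    
            ┏━━━━━━━━━━━━━━━━━━━━━━━━━━━━━━━━━━━━━┓ 
            ┃ CheckboxTree                        ┃ 
            ┠─────────────────────────────────────┨ 
            ┃ [-] repo/                           ┃ 
            ┃>  [ ] api/                          ┃ 
            ┃   [x] tsconfig.json                 ┃ 
            ┃   [-] data/                         ┃ 
            ┃     [ ] client.txt                  ┃ 
            ┃     [x] helpers.c                   ┃ 
            ┃     [-] static/                     ┃ 
            ┃       [x] server.toml               ┃ 
            ┃       [ ] logger.go                 ┃ 
            ┃       [ ] setup.py                  ┃ 
            ┃     [ ] Makefile                    ┃ 
            ┃   [-] utils/                        ┃ 
            ┃     [x] server.ts                   ┃ 
━━━━━━━━━━━━━━━━━━━━━━━━━━━┓.html                 ┃ 
 FileViewer                ┃                      ┃ 
───────────────────────────┨━━━━━━━━━━━━━━━━━━━━━━┛ 
id,date,email             ▲┃━━━━━━━━━━━━━━━━━━━━━━┛ 
1,2024-08-01,ivy29@example█┃                        


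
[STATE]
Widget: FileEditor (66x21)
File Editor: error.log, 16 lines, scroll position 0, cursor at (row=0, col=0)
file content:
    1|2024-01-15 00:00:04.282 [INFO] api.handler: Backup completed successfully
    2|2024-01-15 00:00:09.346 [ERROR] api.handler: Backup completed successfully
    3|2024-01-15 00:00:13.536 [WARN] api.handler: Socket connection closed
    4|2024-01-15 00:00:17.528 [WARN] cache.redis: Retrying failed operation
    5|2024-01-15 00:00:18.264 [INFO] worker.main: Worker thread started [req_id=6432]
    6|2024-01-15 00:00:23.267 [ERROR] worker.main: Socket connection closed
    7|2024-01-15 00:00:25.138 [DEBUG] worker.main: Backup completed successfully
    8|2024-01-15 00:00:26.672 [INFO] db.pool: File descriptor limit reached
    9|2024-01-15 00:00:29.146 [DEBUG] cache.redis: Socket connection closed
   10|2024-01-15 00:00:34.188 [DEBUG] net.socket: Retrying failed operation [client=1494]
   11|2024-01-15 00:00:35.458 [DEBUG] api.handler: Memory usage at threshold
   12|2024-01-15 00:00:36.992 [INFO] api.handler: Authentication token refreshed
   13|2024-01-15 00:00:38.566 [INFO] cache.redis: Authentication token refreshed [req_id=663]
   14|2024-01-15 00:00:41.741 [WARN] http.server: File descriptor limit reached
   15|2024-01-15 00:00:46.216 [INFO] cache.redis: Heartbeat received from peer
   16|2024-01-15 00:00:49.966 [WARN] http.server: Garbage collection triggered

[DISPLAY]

█024-01-15 00:00:04.282 [INFO] api.handler: Backup completed succ▲
2024-01-15 00:00:09.346 [ERROR] api.handler: Backup completed suc█
2024-01-15 00:00:13.536 [WARN] api.handler: Socket connection clo░
2024-01-15 00:00:17.528 [WARN] cache.redis: Retrying failed opera░
2024-01-15 00:00:18.264 [INFO] worker.main: Worker thread started░
2024-01-15 00:00:23.267 [ERROR] worker.main: Socket connection cl░
2024-01-15 00:00:25.138 [DEBUG] worker.main: Backup completed suc░
2024-01-15 00:00:26.672 [INFO] db.pool: File descriptor limit rea░
2024-01-15 00:00:29.146 [DEBUG] cache.redis: Socket connection cl░
2024-01-15 00:00:34.188 [DEBUG] net.socket: Retrying failed opera░
2024-01-15 00:00:35.458 [DEBUG] api.handler: Memory usage at thre░
2024-01-15 00:00:36.992 [INFO] api.handler: Authentication token ░
2024-01-15 00:00:38.566 [INFO] cache.redis: Authentication token ░
2024-01-15 00:00:41.741 [WARN] http.server: File descriptor limit░
2024-01-15 00:00:46.216 [INFO] cache.redis: Heartbeat received fr░
2024-01-15 00:00:49.966 [WARN] http.server: Garbage collection tr░
                                                                 ░
                                                                 ░
                                                                 ░
                                                                 ░
                                                                 ▼


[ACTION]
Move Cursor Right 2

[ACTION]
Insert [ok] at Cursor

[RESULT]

20ok█4-01-15 00:00:04.282 [INFO] api.handler: Backup completed su▲
2024-01-15 00:00:09.346 [ERROR] api.handler: Backup completed suc█
2024-01-15 00:00:13.536 [WARN] api.handler: Socket connection clo░
2024-01-15 00:00:17.528 [WARN] cache.redis: Retrying failed opera░
2024-01-15 00:00:18.264 [INFO] worker.main: Worker thread started░
2024-01-15 00:00:23.267 [ERROR] worker.main: Socket connection cl░
2024-01-15 00:00:25.138 [DEBUG] worker.main: Backup completed suc░
2024-01-15 00:00:26.672 [INFO] db.pool: File descriptor limit rea░
2024-01-15 00:00:29.146 [DEBUG] cache.redis: Socket connection cl░
2024-01-15 00:00:34.188 [DEBUG] net.socket: Retrying failed opera░
2024-01-15 00:00:35.458 [DEBUG] api.handler: Memory usage at thre░
2024-01-15 00:00:36.992 [INFO] api.handler: Authentication token ░
2024-01-15 00:00:38.566 [INFO] cache.redis: Authentication token ░
2024-01-15 00:00:41.741 [WARN] http.server: File descriptor limit░
2024-01-15 00:00:46.216 [INFO] cache.redis: Heartbeat received fr░
2024-01-15 00:00:49.966 [WARN] http.server: Garbage collection tr░
                                                                 ░
                                                                 ░
                                                                 ░
                                                                 ░
                                                                 ▼


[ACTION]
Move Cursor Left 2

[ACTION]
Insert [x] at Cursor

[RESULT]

20x█k24-01-15 00:00:04.282 [INFO] api.handler: Backup completed s▲
2024-01-15 00:00:09.346 [ERROR] api.handler: Backup completed suc█
2024-01-15 00:00:13.536 [WARN] api.handler: Socket connection clo░
2024-01-15 00:00:17.528 [WARN] cache.redis: Retrying failed opera░
2024-01-15 00:00:18.264 [INFO] worker.main: Worker thread started░
2024-01-15 00:00:23.267 [ERROR] worker.main: Socket connection cl░
2024-01-15 00:00:25.138 [DEBUG] worker.main: Backup completed suc░
2024-01-15 00:00:26.672 [INFO] db.pool: File descriptor limit rea░
2024-01-15 00:00:29.146 [DEBUG] cache.redis: Socket connection cl░
2024-01-15 00:00:34.188 [DEBUG] net.socket: Retrying failed opera░
2024-01-15 00:00:35.458 [DEBUG] api.handler: Memory usage at thre░
2024-01-15 00:00:36.992 [INFO] api.handler: Authentication token ░
2024-01-15 00:00:38.566 [INFO] cache.redis: Authentication token ░
2024-01-15 00:00:41.741 [WARN] http.server: File descriptor limit░
2024-01-15 00:00:46.216 [INFO] cache.redis: Heartbeat received fr░
2024-01-15 00:00:49.966 [WARN] http.server: Garbage collection tr░
                                                                 ░
                                                                 ░
                                                                 ░
                                                                 ░
                                                                 ▼


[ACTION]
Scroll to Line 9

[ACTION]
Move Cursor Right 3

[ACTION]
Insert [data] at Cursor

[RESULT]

20xok2data█-01-15 00:00:04.282 [INFO] api.handler: Backup complet▲
2024-01-15 00:00:09.346 [ERROR] api.handler: Backup completed suc█
2024-01-15 00:00:13.536 [WARN] api.handler: Socket connection clo░
2024-01-15 00:00:17.528 [WARN] cache.redis: Retrying failed opera░
2024-01-15 00:00:18.264 [INFO] worker.main: Worker thread started░
2024-01-15 00:00:23.267 [ERROR] worker.main: Socket connection cl░
2024-01-15 00:00:25.138 [DEBUG] worker.main: Backup completed suc░
2024-01-15 00:00:26.672 [INFO] db.pool: File descriptor limit rea░
2024-01-15 00:00:29.146 [DEBUG] cache.redis: Socket connection cl░
2024-01-15 00:00:34.188 [DEBUG] net.socket: Retrying failed opera░
2024-01-15 00:00:35.458 [DEBUG] api.handler: Memory usage at thre░
2024-01-15 00:00:36.992 [INFO] api.handler: Authentication token ░
2024-01-15 00:00:38.566 [INFO] cache.redis: Authentication token ░
2024-01-15 00:00:41.741 [WARN] http.server: File descriptor limit░
2024-01-15 00:00:46.216 [INFO] cache.redis: Heartbeat received fr░
2024-01-15 00:00:49.966 [WARN] http.server: Garbage collection tr░
                                                                 ░
                                                                 ░
                                                                 ░
                                                                 ░
                                                                 ▼


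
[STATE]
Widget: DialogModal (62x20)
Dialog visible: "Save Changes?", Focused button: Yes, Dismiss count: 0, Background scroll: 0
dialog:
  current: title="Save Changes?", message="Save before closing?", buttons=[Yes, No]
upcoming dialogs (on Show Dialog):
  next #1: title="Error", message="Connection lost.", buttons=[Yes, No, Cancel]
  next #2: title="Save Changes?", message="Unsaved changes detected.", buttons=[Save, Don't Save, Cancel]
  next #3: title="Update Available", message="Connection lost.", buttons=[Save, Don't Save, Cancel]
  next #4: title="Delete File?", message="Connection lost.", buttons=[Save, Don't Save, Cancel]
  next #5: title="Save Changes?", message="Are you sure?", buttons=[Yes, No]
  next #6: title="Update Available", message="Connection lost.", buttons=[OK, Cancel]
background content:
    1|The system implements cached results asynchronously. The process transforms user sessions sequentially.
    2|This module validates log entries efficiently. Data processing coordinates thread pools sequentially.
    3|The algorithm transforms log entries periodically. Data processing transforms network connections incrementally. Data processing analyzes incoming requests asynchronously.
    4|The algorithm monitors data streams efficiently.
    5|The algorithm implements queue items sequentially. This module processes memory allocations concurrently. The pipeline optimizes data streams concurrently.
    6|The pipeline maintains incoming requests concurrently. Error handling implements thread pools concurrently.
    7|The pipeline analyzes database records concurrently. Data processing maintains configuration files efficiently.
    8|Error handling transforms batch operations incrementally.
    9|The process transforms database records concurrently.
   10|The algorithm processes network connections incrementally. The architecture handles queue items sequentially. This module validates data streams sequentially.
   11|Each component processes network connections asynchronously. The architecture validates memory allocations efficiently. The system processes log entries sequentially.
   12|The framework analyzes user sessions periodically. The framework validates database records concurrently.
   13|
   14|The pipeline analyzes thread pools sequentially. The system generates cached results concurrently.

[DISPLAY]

The system implements cached results asynchronously. The proce
This module validates log entries efficiently. Data processing
The algorithm transforms log entries periodically. Data proces
The algorithm monitors data streams efficiently.              
The algorithm implements queue items sequentially. This module
The pipeline maintains incoming requests concurrently. Error h
The pipeline analyzes database records concurrently. Data proc
Error handling tran┌──────────────────────┐incrementally.     
The process transfo│    Save Changes?     │currently.         
The algorithm proce│ Save before closing? │ incrementally. The
Each component proc│      [Yes]  No       │s asynchronously. T
The framework analy└──────────────────────┘ically. The framewo
                                                              
The pipeline analyzes thread pools sequentially. The system ge
                                                              
                                                              
                                                              
                                                              
                                                              
                                                              


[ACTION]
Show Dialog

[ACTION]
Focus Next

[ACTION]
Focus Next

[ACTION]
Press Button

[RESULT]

The system implements cached results asynchronously. The proce
This module validates log entries efficiently. Data processing
The algorithm transforms log entries periodically. Data proces
The algorithm monitors data streams efficiently.              
The algorithm implements queue items sequentially. This module
The pipeline maintains incoming requests concurrently. Error h
The pipeline analyzes database records concurrently. Data proc
Error handling transforms batch operations incrementally.     
The process transforms database records concurrently.         
The algorithm processes network connections incrementally. The
Each component processes network connections asynchronously. T
The framework analyzes user sessions periodically. The framewo
                                                              
The pipeline analyzes thread pools sequentially. The system ge
                                                              
                                                              
                                                              
                                                              
                                                              
                                                              


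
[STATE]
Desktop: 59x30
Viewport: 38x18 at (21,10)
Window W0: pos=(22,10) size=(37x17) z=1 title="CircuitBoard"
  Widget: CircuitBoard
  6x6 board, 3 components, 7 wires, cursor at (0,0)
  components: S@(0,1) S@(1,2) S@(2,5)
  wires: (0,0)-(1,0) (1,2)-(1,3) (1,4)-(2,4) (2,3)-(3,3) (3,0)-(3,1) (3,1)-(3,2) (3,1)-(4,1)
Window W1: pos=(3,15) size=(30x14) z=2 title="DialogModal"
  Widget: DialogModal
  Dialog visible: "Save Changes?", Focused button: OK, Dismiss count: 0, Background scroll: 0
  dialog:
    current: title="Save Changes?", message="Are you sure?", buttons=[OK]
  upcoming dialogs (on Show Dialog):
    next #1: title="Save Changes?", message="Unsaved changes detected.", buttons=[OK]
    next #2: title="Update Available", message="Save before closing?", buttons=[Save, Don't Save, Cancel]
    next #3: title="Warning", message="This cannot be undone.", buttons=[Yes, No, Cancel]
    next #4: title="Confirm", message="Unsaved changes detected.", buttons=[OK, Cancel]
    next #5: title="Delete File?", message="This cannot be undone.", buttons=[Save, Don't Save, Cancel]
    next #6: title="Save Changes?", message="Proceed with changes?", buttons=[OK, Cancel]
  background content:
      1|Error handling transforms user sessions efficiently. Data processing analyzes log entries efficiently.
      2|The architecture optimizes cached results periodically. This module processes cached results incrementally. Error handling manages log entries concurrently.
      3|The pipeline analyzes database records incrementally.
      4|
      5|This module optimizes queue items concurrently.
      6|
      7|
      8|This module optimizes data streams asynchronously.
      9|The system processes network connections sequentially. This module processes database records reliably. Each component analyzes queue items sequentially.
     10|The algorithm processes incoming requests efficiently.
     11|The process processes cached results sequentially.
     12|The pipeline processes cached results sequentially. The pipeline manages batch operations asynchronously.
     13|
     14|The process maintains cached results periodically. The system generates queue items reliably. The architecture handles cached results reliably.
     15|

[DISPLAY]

 ┏━━━━━━━━━━━━━━━━━━━━━━━━━━━━━━━━━━━┓
 ┃ CircuitBoard                      ┃
 ┠───────────────────────────────────┨
 ┃   0 1 2 3 4 5                     ┃
 ┃0  [.]  S                          ┃
━━━━━━━━━━━┓                         ┃
           ┃  S ─ ·   ·              ┃
───────────┨          │              ┃
ansforms us┃      ·   ·   S          ┃
optimizes c┃      │                  ┃
────┐databa┃─ ·   ·                  ┃
es? │      ┃                         ┃
re? │queue ┃                         ┃
    │      ┃                         ┃
────┘      ┃                         ┃
izes data s┃,0)                      ┃
ses network┃━━━━━━━━━━━━━━━━━━━━━━━━━┛
cesses inco┃                          


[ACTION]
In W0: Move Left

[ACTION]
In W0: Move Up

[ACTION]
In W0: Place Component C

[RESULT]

 ┏━━━━━━━━━━━━━━━━━━━━━━━━━━━━━━━━━━━┓
 ┃ CircuitBoard                      ┃
 ┠───────────────────────────────────┨
 ┃   0 1 2 3 4 5                     ┃
 ┃0  [C]  S                          ┃
━━━━━━━━━━━┓                         ┃
           ┃  S ─ ·   ·              ┃
───────────┨          │              ┃
ansforms us┃      ·   ·   S          ┃
optimizes c┃      │                  ┃
────┐databa┃─ ·   ·                  ┃
es? │      ┃                         ┃
re? │queue ┃                         ┃
    │      ┃                         ┃
────┘      ┃                         ┃
izes data s┃,0)                      ┃
ses network┃━━━━━━━━━━━━━━━━━━━━━━━━━┛
cesses inco┃                          


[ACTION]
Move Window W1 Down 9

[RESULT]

 ┏━━━━━━━━━━━━━━━━━━━━━━━━━━━━━━━━━━━┓
 ┃ CircuitBoard                      ┃
 ┠───────────────────────────────────┨
 ┃   0 1 2 3 4 5                     ┃
 ┃0  [C]  S                          ┃
 ┃    │                              ┃
━━━━━━━━━━━┓  S ─ ·   ·              ┃
           ┃          │              ┃
───────────┨      ·   ·   S          ┃
ansforms us┃      │                  ┃
optimizes c┃─ ·   ·                  ┃
────┐databa┃                         ┃
es? │      ┃                         ┃
re? │queue ┃                         ┃
    │      ┃                         ┃
────┘      ┃,0)                      ┃
izes data s┃━━━━━━━━━━━━━━━━━━━━━━━━━┛
ses network┃                          


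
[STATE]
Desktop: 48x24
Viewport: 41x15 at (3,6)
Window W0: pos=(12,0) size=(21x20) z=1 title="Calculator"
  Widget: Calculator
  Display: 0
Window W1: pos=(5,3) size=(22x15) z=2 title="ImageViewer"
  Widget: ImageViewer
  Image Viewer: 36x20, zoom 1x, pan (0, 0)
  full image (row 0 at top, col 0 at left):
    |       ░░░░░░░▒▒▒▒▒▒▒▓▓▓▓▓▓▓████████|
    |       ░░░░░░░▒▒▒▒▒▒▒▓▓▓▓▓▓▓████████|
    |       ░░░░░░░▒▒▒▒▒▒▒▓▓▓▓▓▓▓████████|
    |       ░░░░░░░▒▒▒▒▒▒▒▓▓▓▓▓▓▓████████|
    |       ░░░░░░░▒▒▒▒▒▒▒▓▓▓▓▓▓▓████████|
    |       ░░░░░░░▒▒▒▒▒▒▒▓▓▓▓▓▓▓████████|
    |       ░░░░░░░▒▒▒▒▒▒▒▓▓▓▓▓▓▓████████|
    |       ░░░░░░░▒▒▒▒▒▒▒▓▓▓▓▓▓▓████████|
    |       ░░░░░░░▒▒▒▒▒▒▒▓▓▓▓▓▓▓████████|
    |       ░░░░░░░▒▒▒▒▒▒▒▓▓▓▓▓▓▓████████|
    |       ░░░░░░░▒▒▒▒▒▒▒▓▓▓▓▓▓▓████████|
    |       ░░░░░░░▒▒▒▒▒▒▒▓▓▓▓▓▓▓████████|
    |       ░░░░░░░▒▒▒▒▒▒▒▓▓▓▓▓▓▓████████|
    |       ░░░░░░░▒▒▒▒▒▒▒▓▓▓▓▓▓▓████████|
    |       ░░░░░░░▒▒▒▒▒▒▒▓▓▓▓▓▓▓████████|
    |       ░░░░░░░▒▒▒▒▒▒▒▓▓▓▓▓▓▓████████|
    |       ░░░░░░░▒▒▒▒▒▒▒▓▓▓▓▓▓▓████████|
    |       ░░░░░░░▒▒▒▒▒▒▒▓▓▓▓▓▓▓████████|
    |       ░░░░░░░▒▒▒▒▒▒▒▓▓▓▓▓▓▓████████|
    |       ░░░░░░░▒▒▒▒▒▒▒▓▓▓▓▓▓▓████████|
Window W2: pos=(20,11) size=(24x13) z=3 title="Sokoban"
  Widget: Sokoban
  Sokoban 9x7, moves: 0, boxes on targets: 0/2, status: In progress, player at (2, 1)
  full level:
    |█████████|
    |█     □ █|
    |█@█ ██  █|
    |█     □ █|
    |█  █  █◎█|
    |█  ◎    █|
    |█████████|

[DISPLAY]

  ┃       ░░░░░░░▒▒▒▒▒▒┃──┤  ┃           
  ┃       ░░░░░░░▒▒▒▒▒▒┃× │  ┃           
  ┃       ░░░░░░░▒▒▒▒▒▒┃──┤  ┃           
  ┃       ░░░░░░░▒▒▒▒▒▒┃- │  ┃           
  ┃       ░░░░░░░▒▒▒▒▒▒┃──┤  ┃           
  ┃       ░░░░░░░┏━━━━━━━━━━━━━━━━━━━━━━┓
  ┃       ░░░░░░░┃ Sokoban              ┃
  ┃       ░░░░░░░┠──────────────────────┨
  ┃       ░░░░░░░┃█████████             ┃
  ┃       ░░░░░░░┃█     □ █             ┃
  ┃       ░░░░░░░┃█@█ ██  █             ┃
  ┗━━━━━━━━━━━━━━┃█     □ █             ┃
         ┃       ┃█  █  █◎█             ┃
         ┗━━━━━━━┃█  ◎    █             ┃
                 ┃█████████             ┃


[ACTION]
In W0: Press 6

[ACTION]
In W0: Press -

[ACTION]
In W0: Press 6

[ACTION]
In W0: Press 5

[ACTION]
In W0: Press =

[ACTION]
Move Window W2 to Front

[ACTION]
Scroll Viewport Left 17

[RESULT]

     ┃       ░░░░░░░▒▒▒▒▒▒┃──┤  ┃        
     ┃       ░░░░░░░▒▒▒▒▒▒┃× │  ┃        
     ┃       ░░░░░░░▒▒▒▒▒▒┃──┤  ┃        
     ┃       ░░░░░░░▒▒▒▒▒▒┃- │  ┃        
     ┃       ░░░░░░░▒▒▒▒▒▒┃──┤  ┃        
     ┃       ░░░░░░░┏━━━━━━━━━━━━━━━━━━━━
     ┃       ░░░░░░░┃ Sokoban            
     ┃       ░░░░░░░┠────────────────────
     ┃       ░░░░░░░┃█████████           
     ┃       ░░░░░░░┃█     □ █           
     ┃       ░░░░░░░┃█@█ ██  █           
     ┗━━━━━━━━━━━━━━┃█     □ █           
            ┃       ┃█  █  █◎█           
            ┗━━━━━━━┃█  ◎    █           
                    ┃█████████           


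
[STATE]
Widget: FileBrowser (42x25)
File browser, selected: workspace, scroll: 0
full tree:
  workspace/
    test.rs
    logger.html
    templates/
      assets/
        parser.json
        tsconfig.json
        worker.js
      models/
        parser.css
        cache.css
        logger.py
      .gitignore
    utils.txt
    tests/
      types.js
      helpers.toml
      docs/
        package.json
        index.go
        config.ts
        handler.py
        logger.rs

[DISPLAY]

> [-] workspace/                          
    test.rs                               
    logger.html                           
    [+] templates/                        
    utils.txt                             
    [+] tests/                            
                                          
                                          
                                          
                                          
                                          
                                          
                                          
                                          
                                          
                                          
                                          
                                          
                                          
                                          
                                          
                                          
                                          
                                          
                                          


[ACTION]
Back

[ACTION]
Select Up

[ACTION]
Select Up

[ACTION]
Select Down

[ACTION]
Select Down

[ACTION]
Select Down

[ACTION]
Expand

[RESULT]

  [-] workspace/                          
    test.rs                               
    logger.html                           
  > [-] templates/                        
      [+] assets/                         
      [+] models/                         
      .gitignore                          
    utils.txt                             
    [+] tests/                            
                                          
                                          
                                          
                                          
                                          
                                          
                                          
                                          
                                          
                                          
                                          
                                          
                                          
                                          
                                          
                                          


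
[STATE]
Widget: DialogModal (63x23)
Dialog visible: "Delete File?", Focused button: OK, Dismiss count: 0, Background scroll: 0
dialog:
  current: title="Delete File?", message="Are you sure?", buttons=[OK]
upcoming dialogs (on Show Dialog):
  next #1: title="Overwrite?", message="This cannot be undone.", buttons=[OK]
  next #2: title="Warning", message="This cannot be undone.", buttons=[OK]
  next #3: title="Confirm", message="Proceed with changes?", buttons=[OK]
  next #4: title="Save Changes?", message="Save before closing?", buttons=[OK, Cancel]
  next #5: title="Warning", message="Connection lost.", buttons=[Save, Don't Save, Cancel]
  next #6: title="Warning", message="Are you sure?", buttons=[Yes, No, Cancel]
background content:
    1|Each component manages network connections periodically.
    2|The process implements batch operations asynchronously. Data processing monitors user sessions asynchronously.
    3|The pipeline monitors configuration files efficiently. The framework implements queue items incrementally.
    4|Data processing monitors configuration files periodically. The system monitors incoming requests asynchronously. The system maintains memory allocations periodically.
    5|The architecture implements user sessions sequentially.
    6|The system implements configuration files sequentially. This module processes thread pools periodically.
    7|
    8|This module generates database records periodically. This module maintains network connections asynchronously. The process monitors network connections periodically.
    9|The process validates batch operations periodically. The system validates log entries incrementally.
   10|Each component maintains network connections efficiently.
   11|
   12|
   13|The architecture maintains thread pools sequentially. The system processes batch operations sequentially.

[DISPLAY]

Each component manages network connections periodically.       
The process implements batch operations asynchronously. Data pr
The pipeline monitors configuration files efficiently. The fram
Data processing monitors configuration files periodically. The 
The architecture implements user sessions sequentially.        
The system implements configuration files sequentially. This mo
                                                               
This module generates database records periodically. This modul
The process validates batch operations periodically. The system
Each component maintain┌───────────────┐ions efficiently.      
                       │  Delete File? │                       
                       │ Are you sure? │                       
The architecture mainta│      [OK]     │sequentially. The syste
                       └───────────────┘                       
                                                               
                                                               
                                                               
                                                               
                                                               
                                                               
                                                               
                                                               
                                                               


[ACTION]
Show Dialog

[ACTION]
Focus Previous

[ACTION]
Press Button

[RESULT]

Each component manages network connections periodically.       
The process implements batch operations asynchronously. Data pr
The pipeline monitors configuration files efficiently. The fram
Data processing monitors configuration files periodically. The 
The architecture implements user sessions sequentially.        
The system implements configuration files sequentially. This mo
                                                               
This module generates database records periodically. This modul
The process validates batch operations periodically. The system
Each component maintains network connections efficiently.      
                                                               
                                                               
The architecture maintains thread pools sequentially. The syste
                                                               
                                                               
                                                               
                                                               
                                                               
                                                               
                                                               
                                                               
                                                               
                                                               


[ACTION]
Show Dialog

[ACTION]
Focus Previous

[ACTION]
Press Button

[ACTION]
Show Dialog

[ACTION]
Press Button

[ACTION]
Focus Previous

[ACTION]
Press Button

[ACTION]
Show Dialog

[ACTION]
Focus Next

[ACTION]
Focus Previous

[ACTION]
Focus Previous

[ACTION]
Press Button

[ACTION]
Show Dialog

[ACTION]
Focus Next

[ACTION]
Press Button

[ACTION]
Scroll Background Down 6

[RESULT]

                                                               
This module generates database records periodically. This modul
The process validates batch operations periodically. The system
Each component maintains network connections efficiently.      
                                                               
                                                               
The architecture maintains thread pools sequentially. The syste
                                                               
                                                               
                                                               
                                                               
                                                               
                                                               
                                                               
                                                               
                                                               
                                                               
                                                               
                                                               
                                                               
                                                               
                                                               
                                                               


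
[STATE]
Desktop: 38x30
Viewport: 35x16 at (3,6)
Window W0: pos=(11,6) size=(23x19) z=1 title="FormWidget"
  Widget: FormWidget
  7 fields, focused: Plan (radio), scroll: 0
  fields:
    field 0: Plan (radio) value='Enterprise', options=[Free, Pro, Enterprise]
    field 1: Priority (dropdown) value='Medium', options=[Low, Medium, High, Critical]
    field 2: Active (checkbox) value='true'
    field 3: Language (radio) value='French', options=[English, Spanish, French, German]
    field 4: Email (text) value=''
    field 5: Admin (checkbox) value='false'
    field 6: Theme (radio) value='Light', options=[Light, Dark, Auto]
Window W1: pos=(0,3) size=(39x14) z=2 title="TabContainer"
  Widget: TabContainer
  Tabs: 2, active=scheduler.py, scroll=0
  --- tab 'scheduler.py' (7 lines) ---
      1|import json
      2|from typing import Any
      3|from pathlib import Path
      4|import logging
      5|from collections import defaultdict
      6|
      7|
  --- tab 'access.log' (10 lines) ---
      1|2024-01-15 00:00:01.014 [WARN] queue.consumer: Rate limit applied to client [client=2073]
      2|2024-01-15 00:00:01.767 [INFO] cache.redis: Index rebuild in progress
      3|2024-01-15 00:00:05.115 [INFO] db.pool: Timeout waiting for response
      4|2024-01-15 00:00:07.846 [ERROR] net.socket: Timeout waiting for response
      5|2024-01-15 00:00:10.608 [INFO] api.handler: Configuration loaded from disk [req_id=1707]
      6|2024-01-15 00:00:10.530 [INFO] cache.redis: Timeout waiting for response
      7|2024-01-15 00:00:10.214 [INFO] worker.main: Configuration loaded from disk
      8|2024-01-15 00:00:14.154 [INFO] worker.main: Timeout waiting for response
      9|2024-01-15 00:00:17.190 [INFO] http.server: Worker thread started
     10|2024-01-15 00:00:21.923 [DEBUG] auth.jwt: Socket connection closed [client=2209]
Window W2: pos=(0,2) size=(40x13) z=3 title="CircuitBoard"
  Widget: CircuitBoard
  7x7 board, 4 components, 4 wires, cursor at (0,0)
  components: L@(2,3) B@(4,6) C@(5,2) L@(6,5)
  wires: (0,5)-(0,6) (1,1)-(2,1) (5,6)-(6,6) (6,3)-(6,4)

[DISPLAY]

 [.]                  · ─ ·        
                                   
      ·                            
      │                            
      ·       L                    
                                   
                                   
                                   
━━━━━━━━━━━━━━━━━━━━━━━━━━━━━━━━━━━
                                   
━━━━━━━━━━━━━━━━━━━━━━━━━━━━━━━━━━━
        ┃                     ┃    
        ┃                     ┃    
        ┃                     ┃    
        ┃                     ┃    
        ┃                     ┃    


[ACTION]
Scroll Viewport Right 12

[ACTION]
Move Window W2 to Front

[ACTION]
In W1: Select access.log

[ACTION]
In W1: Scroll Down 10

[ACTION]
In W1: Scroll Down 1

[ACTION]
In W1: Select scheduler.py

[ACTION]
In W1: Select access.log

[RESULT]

 [.]                  · ─ ·        
                                   
      ·                            
      │                            
      ·       L                    
                                   
                                   
                                   
━━━━━━━━━━━━━━━━━━━━━━━━━━━━━━━━━━━
24-01-15 00:00:14.154 [INFO] worker
━━━━━━━━━━━━━━━━━━━━━━━━━━━━━━━━━━━
        ┃                     ┃    
        ┃                     ┃    
        ┃                     ┃    
        ┃                     ┃    
        ┃                     ┃    
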